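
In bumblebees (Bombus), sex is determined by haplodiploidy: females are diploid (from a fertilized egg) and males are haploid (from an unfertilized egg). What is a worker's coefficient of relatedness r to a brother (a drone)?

Her haploid brother carries none of their father's genes and a random half of their mother's genome; that half matches the maternal half of her own genome with probability 1/2: r = 1/2 · 1/2 = 1/4.

0.25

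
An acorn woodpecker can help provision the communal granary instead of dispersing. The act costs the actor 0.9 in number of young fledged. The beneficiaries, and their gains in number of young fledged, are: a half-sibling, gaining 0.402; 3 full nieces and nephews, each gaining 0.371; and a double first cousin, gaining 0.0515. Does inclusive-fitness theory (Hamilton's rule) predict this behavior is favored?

No

Hamilton's rule: the trait is favored when the sum of r·B over every recipient exceeds the actor's cost C.
r to a half-sibling = 1/4 (half-sibs share one parent — one path of length 2: r = (1/2)^2 = 1/4).
r to a full niece or nephew = 1/4 (full aunt/uncle↔niece/nephew: two paths of length 3 through the shared grandparent pair: r = 2·(1/2)^3 = 1/4).
r to a double first cousin = 0.25 (double first cousins share both grandparent pairs — four paths of length 4: r = 4·(1/2)^4 = 1/4).
Summing one r·B term per recipient: 1·0.25·0.402 + 3·0.25·0.371 + 1·0.25·0.0515 = 0.391625.
0.391625 < 0.9: the indirect benefit is less than the cost.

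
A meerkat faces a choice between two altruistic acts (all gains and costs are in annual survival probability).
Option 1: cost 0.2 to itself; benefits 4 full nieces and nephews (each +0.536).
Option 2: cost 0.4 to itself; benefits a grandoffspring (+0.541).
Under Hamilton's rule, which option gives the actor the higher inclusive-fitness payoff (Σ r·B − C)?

Option 1

Option 1: r to a full niece or nephew = 0.25.
Option 1: Σ r·B − C = (4·0.25·0.536) − 0.2 = 0.336.
Option 2: r to a grandoffspring = 0.25.
Option 2: Σ r·B − C = (1·0.25·0.541) − 0.4 = -0.26475.
Option 1 has the higher net inclusive-fitness payoff.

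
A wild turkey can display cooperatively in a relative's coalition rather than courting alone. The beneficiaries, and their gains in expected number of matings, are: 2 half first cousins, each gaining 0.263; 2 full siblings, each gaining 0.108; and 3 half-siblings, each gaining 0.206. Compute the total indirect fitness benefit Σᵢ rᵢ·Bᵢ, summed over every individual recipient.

0.295375

r to a half first cousin = 0.0625 (half first cousins share one grandparent — one path of length 4: r = (1/2)^4 = 1/16).
r to a full sibling = 1/2 (full sibs share both parents — two paths of length 2: r = 2·(1/2)^2 = 1/2).
r to a half-sibling = 0.25 (half-sibs share one parent — one path of length 2: r = (1/2)^2 = 1/4).
Summing one r·B term per recipient: 2·0.0625·0.263 + 2·0.5·0.108 + 3·0.25·0.206 = 0.295375.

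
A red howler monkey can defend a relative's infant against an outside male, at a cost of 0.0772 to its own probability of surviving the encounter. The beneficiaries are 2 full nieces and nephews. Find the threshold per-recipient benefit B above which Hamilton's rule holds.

r to a full niece or nephew = 0.25 (full aunt/uncle↔niece/nephew: two paths of length 3 through the shared grandparent pair: r = 2·(1/2)^3 = 1/4).
Hamilton's rule with n recipients of equal r: n·r·B > C, so B > C/(n·r) = 0.0772/(2·0.25) = 0.1544.

0.1544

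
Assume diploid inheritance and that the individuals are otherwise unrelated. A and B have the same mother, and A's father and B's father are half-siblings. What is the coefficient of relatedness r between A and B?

0.3125

Independent pedigree routes through distinct common ancestors add.
A and B are related in two ways: half-sibs through their shared mother (r = 1/4) and half first cousins through their fathers (r = 1/16).
r = 1/4 + 1/16 = 0.3125.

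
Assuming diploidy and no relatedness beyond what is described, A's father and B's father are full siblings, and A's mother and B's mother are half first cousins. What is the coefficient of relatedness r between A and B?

0.140625

Wright's path rule: contributions from independent ancestry routes add.
A and B are related in two ways: first cousins through their fathers (r = 1/8) and half second cousins through their mothers (r = 1/64).
r = 1/8 + 1/64 = 0.140625.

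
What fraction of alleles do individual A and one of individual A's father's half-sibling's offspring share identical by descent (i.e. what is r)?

Each parent–offspring link contributes a factor of 1/2, and independent paths through distinct common ancestors add.
Half first cousins share one grandparent — one path of length 4: r = (1/2)^4 = 1/16.

0.0625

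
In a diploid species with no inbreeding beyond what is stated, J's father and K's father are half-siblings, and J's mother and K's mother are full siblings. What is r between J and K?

Wright's path rule: contributions from independent ancestry routes add.
J and K are related in two ways: half first cousins through their fathers (r = 1/16) and first cousins through their mothers (r = 1/8).
r = 1/16 + 1/8 = 0.1875.

0.1875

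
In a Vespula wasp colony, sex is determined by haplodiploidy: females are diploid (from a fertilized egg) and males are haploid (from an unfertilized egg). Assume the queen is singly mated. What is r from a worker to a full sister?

0.75

Haplodiploid full sisters inherit their father's entire haploid genome identically (contributing 1/2) and on average half of their mother's contribution (1/2 · 1/2 = 1/4); r = 1/2 + 1/4 = 3/4.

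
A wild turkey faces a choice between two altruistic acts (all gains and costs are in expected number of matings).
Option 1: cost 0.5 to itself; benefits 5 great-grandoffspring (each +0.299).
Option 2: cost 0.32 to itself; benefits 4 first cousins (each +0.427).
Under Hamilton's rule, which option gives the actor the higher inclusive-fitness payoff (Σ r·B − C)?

Option 1: r to a great-grandoffspring = 0.125.
Option 1: Σ r·B − C = (5·0.125·0.299) − 0.5 = -0.313125.
Option 2: r to a first cousin = 0.125.
Option 2: Σ r·B − C = (4·0.125·0.427) − 0.32 = -0.1065.
Option 2 has the higher net inclusive-fitness payoff.

Option 2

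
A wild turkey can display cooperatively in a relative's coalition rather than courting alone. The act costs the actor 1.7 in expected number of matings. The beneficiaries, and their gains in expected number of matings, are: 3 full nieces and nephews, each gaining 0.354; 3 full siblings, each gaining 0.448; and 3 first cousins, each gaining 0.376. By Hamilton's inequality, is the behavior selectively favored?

Hamilton's rule: the trait is favored when the sum of r·B over every recipient exceeds the actor's cost C.
r to a full niece or nephew = 0.25 (full aunt/uncle↔niece/nephew: two paths of length 3 through the shared grandparent pair: r = 2·(1/2)^3 = 1/4).
r to a full sibling = 1/2 (full sibs share both parents — two paths of length 2: r = 2·(1/2)^2 = 1/2).
r to a first cousin = 0.125 (first cousins share one grandparent pair — two paths of length 4: r = 2·(1/2)^4 = 1/8).
Summing one r·B term per recipient: 3·0.25·0.354 + 3·0.5·0.448 + 3·0.125·0.376 = 1.0785.
1.0785 < 1.7: the indirect benefit is less than the cost.

No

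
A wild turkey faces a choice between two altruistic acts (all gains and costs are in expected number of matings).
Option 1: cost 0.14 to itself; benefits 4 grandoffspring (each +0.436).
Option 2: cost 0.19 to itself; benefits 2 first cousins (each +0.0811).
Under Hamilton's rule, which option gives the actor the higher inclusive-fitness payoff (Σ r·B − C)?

Option 1: r to a grandoffspring = 0.25.
Option 1: Σ r·B − C = (4·0.25·0.436) − 0.14 = 0.296.
Option 2: r to a first cousin = 0.125.
Option 2: Σ r·B − C = (2·0.125·0.0811) − 0.19 = -0.169725.
Option 1 has the higher net inclusive-fitness payoff.

Option 1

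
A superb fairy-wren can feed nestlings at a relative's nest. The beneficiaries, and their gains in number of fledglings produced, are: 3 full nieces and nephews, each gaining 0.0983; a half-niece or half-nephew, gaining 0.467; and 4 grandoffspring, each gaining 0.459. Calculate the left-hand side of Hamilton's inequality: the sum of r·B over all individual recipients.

r to a full niece or nephew = 1/4 (full aunt/uncle↔niece/nephew: two paths of length 3 through the shared grandparent pair: r = 2·(1/2)^3 = 1/4).
r to a half-niece or half-nephew = 1/8 (half-aunt/uncle↔niece/nephew: one path of length 3: r = (1/2)^3 = 1/8).
r to a grandoffspring = 0.25 (two parent–offspring links: r = (1/2)^2 = 1/4).
Summing one r·B term per recipient: 3·0.25·0.0983 + 1·0.125·0.467 + 4·0.25·0.459 = 0.5911.

0.5911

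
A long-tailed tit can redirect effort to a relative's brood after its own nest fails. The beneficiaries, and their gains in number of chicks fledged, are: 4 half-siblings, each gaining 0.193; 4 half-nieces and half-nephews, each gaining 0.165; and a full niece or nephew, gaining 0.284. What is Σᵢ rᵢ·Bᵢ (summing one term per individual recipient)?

0.3465

r to a half-sibling = 1/4 (half-sibs share one parent — one path of length 2: r = (1/2)^2 = 1/4).
r to a half-niece or half-nephew = 1/8 (half-aunt/uncle↔niece/nephew: one path of length 3: r = (1/2)^3 = 1/8).
r to a full niece or nephew = 0.25 (full aunt/uncle↔niece/nephew: two paths of length 3 through the shared grandparent pair: r = 2·(1/2)^3 = 1/4).
Summing one r·B term per recipient: 4·0.25·0.193 + 4·0.125·0.165 + 1·0.25·0.284 = 0.3465.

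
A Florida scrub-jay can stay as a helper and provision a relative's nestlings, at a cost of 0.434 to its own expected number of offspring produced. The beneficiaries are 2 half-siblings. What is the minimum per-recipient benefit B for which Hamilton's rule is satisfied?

0.868

r to a half-sibling = 0.25 (half-sibs share one parent — one path of length 2: r = (1/2)^2 = 1/4).
Hamilton's rule with n recipients of equal r: n·r·B > C, so B > C/(n·r) = 0.434/(2·0.25) = 0.868.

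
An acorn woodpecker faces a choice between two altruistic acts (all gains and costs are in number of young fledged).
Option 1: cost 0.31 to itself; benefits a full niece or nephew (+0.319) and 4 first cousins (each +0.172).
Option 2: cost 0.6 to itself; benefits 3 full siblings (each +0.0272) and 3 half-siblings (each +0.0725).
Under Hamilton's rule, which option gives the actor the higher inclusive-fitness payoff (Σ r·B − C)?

Option 1

Option 1: r to a full niece or nephew = 0.25.
Option 1: r to a first cousin = 0.125.
Option 1: Σ r·B − C = (1·0.25·0.319 + 4·0.125·0.172) − 0.31 = -0.14425.
Option 2: r to a full sibling = 0.5.
Option 2: r to a half-sibling = 0.25.
Option 2: Σ r·B − C = (3·0.5·0.0272 + 3·0.25·0.0725) − 0.6 = -0.504825.
Option 1 has the higher net inclusive-fitness payoff.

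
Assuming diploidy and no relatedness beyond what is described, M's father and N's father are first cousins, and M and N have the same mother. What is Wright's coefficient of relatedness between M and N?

With two independent routes of shared ancestry, r is the sum of the two contributions.
M and N are related in two ways: second cousins through their fathers (r = 1/32) and half-sibs through their shared mother (r = 1/4).
r = 1/32 + 1/4 = 0.28125.

0.28125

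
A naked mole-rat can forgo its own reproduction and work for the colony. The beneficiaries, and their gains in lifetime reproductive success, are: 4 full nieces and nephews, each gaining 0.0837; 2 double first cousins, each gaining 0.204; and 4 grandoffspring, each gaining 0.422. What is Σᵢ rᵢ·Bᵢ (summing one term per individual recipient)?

0.6077

r to a full niece or nephew = 0.25 (full aunt/uncle↔niece/nephew: two paths of length 3 through the shared grandparent pair: r = 2·(1/2)^3 = 1/4).
r to a double first cousin = 1/4 (double first cousins share both grandparent pairs — four paths of length 4: r = 4·(1/2)^4 = 1/4).
r to a grandoffspring = 0.25 (two parent–offspring links: r = (1/2)^2 = 1/4).
Summing one r·B term per recipient: 4·0.25·0.0837 + 2·0.25·0.204 + 4·0.25·0.422 = 0.6077.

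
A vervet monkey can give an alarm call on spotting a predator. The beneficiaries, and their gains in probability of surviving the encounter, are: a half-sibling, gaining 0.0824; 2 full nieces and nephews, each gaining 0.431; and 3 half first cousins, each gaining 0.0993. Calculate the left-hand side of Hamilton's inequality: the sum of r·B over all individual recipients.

r to a half-sibling = 0.25 (half-sibs share one parent — one path of length 2: r = (1/2)^2 = 1/4).
r to a full niece or nephew = 1/4 (full aunt/uncle↔niece/nephew: two paths of length 3 through the shared grandparent pair: r = 2·(1/2)^3 = 1/4).
r to a half first cousin = 0.0625 (half first cousins share one grandparent — one path of length 4: r = (1/2)^4 = 1/16).
Summing one r·B term per recipient: 1·0.25·0.0824 + 2·0.25·0.431 + 3·0.0625·0.0993 = 0.25471875.

0.25471875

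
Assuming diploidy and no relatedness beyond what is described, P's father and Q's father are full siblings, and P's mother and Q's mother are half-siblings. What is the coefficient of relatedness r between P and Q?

Wright's path rule: contributions from independent ancestry routes add.
P and Q are related in two ways: first cousins through their fathers (r = 1/8) and half first cousins through their mothers (r = 1/16).
r = 1/8 + 1/16 = 0.1875.

0.1875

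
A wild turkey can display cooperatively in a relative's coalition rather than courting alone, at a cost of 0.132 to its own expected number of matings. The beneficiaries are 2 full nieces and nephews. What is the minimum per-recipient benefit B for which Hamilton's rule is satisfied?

0.264

r to a full niece or nephew = 0.25 (full aunt/uncle↔niece/nephew: two paths of length 3 through the shared grandparent pair: r = 2·(1/2)^3 = 1/4).
Hamilton's rule with n recipients of equal r: n·r·B > C, so B > C/(n·r) = 0.132/(2·0.25) = 0.264.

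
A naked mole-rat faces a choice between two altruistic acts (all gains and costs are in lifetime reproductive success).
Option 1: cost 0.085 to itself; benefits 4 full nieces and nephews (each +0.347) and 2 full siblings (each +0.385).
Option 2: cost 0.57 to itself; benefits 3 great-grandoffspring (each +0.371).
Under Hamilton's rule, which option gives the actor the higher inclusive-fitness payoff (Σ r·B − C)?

Option 1

Option 1: r to a full niece or nephew = 0.25.
Option 1: r to a full sibling = 0.5.
Option 1: Σ r·B − C = (4·0.25·0.347 + 2·0.5·0.385) − 0.085 = 0.647.
Option 2: r to a great-grandoffspring = 0.125.
Option 2: Σ r·B − C = (3·0.125·0.371) − 0.57 = -0.430875.
Option 1 has the higher net inclusive-fitness payoff.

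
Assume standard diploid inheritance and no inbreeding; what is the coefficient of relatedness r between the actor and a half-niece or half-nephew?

0.125

Half-aunt/uncle↔niece/nephew: one path of length 3: r = (1/2)^3 = 1/8.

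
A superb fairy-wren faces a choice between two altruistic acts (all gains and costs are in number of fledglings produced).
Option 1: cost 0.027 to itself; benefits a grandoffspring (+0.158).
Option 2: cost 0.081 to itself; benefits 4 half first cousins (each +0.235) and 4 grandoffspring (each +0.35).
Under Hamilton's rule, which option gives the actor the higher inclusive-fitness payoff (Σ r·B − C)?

Option 1: r to a grandoffspring = 0.25.
Option 1: Σ r·B − C = (1·0.25·0.158) − 0.027 = 0.0125.
Option 2: r to a half first cousin = 0.0625.
Option 2: r to a grandoffspring = 0.25.
Option 2: Σ r·B − C = (4·0.0625·0.235 + 4·0.25·0.35) − 0.081 = 0.32775.
Option 2 has the higher net inclusive-fitness payoff.

Option 2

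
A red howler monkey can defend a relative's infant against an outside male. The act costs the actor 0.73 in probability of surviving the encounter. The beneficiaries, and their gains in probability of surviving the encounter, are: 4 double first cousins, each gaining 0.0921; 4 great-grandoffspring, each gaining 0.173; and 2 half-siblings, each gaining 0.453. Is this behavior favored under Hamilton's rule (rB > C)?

No

Hamilton's rule: the trait is favored when the sum of r·B over every recipient exceeds the actor's cost C.
r to a double first cousin = 1/4 (double first cousins share both grandparent pairs — four paths of length 4: r = 4·(1/2)^4 = 1/4).
r to a great-grandoffspring = 1/8 (three parent–offspring links: r = (1/2)^3 = 1/8).
r to a half-sibling = 0.25 (half-sibs share one parent — one path of length 2: r = (1/2)^2 = 1/4).
Summing one r·B term per recipient: 4·0.25·0.0921 + 4·0.125·0.173 + 2·0.25·0.453 = 0.4051.
0.4051 < 0.73: the indirect benefit is less than the cost.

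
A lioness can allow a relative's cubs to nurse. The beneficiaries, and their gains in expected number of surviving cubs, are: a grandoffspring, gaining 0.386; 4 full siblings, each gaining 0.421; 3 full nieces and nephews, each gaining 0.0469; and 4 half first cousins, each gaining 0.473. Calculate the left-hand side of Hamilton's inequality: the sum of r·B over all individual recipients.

r to a grandoffspring = 0.25 (two parent–offspring links: r = (1/2)^2 = 1/4).
r to a full sibling = 1/2 (full sibs share both parents — two paths of length 2: r = 2·(1/2)^2 = 1/2).
r to a full niece or nephew = 1/4 (full aunt/uncle↔niece/nephew: two paths of length 3 through the shared grandparent pair: r = 2·(1/2)^3 = 1/4).
r to a half first cousin = 1/16 (half first cousins share one grandparent — one path of length 4: r = (1/2)^4 = 1/16).
Summing one r·B term per recipient: 1·0.25·0.386 + 4·0.5·0.421 + 3·0.25·0.0469 + 4·0.0625·0.473 = 1.091925.

1.091925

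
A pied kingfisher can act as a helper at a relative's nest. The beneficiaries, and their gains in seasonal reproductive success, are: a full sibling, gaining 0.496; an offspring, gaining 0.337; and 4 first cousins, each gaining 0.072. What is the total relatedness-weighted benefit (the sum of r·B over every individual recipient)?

r to a full sibling = 0.5 (full sibs share both parents — two paths of length 2: r = 2·(1/2)^2 = 1/2).
r to an offspring = 0.5 (one parent–offspring link: r = (1/2)^1 = 1/2).
r to a first cousin = 1/8 (first cousins share one grandparent pair — two paths of length 4: r = 2·(1/2)^4 = 1/8).
Summing one r·B term per recipient: 1·0.5·0.496 + 1·0.5·0.337 + 4·0.125·0.072 = 0.4525.

0.4525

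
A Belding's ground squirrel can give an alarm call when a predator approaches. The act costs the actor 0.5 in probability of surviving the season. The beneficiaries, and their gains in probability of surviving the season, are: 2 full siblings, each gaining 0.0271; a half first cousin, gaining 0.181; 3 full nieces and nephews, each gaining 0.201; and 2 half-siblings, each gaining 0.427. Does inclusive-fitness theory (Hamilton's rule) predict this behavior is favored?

No

Hamilton's rule: the trait is favored when the sum of r·B over every recipient exceeds the actor's cost C.
r to a full sibling = 0.5 (full sibs share both parents — two paths of length 2: r = 2·(1/2)^2 = 1/2).
r to a half first cousin = 1/16 (half first cousins share one grandparent — one path of length 4: r = (1/2)^4 = 1/16).
r to a full niece or nephew = 1/4 (full aunt/uncle↔niece/nephew: two paths of length 3 through the shared grandparent pair: r = 2·(1/2)^3 = 1/4).
r to a half-sibling = 0.25 (half-sibs share one parent — one path of length 2: r = (1/2)^2 = 1/4).
Summing one r·B term per recipient: 2·0.5·0.0271 + 1·0.0625·0.181 + 3·0.25·0.201 + 2·0.25·0.427 = 0.4026625.
0.4026625 < 0.5: the indirect benefit is less than the cost.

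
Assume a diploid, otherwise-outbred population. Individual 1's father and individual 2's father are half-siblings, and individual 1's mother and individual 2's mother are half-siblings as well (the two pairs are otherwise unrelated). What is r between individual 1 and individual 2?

0.125

With two independent routes of shared ancestry, r is the sum of the two contributions.
Individual 1 and individual 2 are related in two ways: half first cousins through their fathers (r = 1/16) and half first cousins through their mothers (r = 1/16).
r = 1/16 + 1/16 = 1/8 = 0.125.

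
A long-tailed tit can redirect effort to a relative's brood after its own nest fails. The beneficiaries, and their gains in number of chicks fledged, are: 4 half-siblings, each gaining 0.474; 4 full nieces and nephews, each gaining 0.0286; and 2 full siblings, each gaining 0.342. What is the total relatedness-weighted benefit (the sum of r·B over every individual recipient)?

r to a half-sibling = 0.25 (half-sibs share one parent — one path of length 2: r = (1/2)^2 = 1/4).
r to a full niece or nephew = 0.25 (full aunt/uncle↔niece/nephew: two paths of length 3 through the shared grandparent pair: r = 2·(1/2)^3 = 1/4).
r to a full sibling = 1/2 (full sibs share both parents — two paths of length 2: r = 2·(1/2)^2 = 1/2).
Summing one r·B term per recipient: 4·0.25·0.474 + 4·0.25·0.0286 + 2·0.5·0.342 = 0.8446.

0.8446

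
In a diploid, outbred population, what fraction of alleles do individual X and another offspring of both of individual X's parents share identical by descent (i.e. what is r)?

Each parent–offspring link contributes a factor of 1/2, and independent paths through distinct common ancestors add.
Full sibs share both parents — two paths of length 2: r = 2·(1/2)^2 = 1/2.

0.5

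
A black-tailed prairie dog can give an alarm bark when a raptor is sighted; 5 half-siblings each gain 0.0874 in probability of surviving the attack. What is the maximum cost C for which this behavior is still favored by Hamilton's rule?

r to a half-sibling = 1/4 (half-sibs share one parent — one path of length 2: r = (1/2)^2 = 1/4).
Hamilton's rule: n·r·B > C, so the trait is favored while C < n·r·B = 5·0.25·0.0874 = 0.10925.

0.10925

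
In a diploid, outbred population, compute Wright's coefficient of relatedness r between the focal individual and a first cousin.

0.125

Each parent–offspring link contributes a factor of 1/2, and independent paths through distinct common ancestors add.
First cousins share one grandparent pair — two paths of length 4: r = 2·(1/2)^4 = 1/8.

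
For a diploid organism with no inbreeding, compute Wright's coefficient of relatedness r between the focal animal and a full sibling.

Full sibs share both parents — two paths of length 2: r = 2·(1/2)^2 = 1/2.

0.5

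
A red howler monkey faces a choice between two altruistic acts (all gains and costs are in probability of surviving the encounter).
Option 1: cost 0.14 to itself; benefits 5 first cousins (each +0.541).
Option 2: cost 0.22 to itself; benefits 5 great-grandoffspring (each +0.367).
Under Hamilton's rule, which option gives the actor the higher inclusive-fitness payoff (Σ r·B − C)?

Option 1: r to a first cousin = 0.125.
Option 1: Σ r·B − C = (5·0.125·0.541) − 0.14 = 0.198125.
Option 2: r to a great-grandoffspring = 0.125.
Option 2: Σ r·B − C = (5·0.125·0.367) − 0.22 = 0.009375.
Option 1 has the higher net inclusive-fitness payoff.

Option 1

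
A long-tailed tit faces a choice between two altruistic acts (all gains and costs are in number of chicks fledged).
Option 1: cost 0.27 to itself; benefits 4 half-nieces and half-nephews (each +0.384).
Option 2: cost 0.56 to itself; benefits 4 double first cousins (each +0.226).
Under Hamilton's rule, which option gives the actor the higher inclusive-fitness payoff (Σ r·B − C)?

Option 1: r to a half-niece or half-nephew = 0.125.
Option 1: Σ r·B − C = (4·0.125·0.384) − 0.27 = -0.078.
Option 2: r to a double first cousin = 0.25.
Option 2: Σ r·B − C = (4·0.25·0.226) − 0.56 = -0.334.
Option 1 has the higher net inclusive-fitness payoff.

Option 1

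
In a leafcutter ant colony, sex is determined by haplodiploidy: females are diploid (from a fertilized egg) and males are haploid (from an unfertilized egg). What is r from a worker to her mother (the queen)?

One meiotic link between diploid queen and diploid daughter: r = 1/2.

0.5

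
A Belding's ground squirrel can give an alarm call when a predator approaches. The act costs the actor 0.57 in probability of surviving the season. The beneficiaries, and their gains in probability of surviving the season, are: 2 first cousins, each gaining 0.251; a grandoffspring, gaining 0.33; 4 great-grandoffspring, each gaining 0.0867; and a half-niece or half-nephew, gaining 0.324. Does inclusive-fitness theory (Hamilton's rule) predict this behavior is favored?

No

Hamilton's rule: the trait is favored when the sum of r·B over every recipient exceeds the actor's cost C.
r to a first cousin = 0.125 (first cousins share one grandparent pair — two paths of length 4: r = 2·(1/2)^4 = 1/8).
r to a grandoffspring = 0.25 (two parent–offspring links: r = (1/2)^2 = 1/4).
r to a great-grandoffspring = 1/8 (three parent–offspring links: r = (1/2)^3 = 1/8).
r to a half-niece or half-nephew = 1/8 (half-aunt/uncle↔niece/nephew: one path of length 3: r = (1/2)^3 = 1/8).
Summing one r·B term per recipient: 2·0.125·0.251 + 1·0.25·0.33 + 4·0.125·0.0867 + 1·0.125·0.324 = 0.2291.
0.2291 < 0.57: the indirect benefit is less than the cost.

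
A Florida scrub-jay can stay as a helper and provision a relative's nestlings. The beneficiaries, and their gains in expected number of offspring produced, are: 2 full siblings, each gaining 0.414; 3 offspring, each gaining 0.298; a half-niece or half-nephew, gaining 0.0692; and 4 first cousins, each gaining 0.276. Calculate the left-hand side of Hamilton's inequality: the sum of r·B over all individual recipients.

r to a full sibling = 1/2 (full sibs share both parents — two paths of length 2: r = 2·(1/2)^2 = 1/2).
r to an offspring = 0.5 (one parent–offspring link: r = (1/2)^1 = 1/2).
r to a half-niece or half-nephew = 0.125 (half-aunt/uncle↔niece/nephew: one path of length 3: r = (1/2)^3 = 1/8).
r to a first cousin = 0.125 (first cousins share one grandparent pair — two paths of length 4: r = 2·(1/2)^4 = 1/8).
Summing one r·B term per recipient: 2·0.5·0.414 + 3·0.5·0.298 + 1·0.125·0.0692 + 4·0.125·0.276 = 1.00765.

1.00765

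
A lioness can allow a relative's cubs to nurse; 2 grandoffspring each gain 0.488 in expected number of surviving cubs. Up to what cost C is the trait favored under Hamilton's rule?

0.244

r to a grandoffspring = 0.25 (two parent–offspring links: r = (1/2)^2 = 1/4).
Hamilton's rule: n·r·B > C, so the trait is favored while C < n·r·B = 2·0.25·0.488 = 0.244.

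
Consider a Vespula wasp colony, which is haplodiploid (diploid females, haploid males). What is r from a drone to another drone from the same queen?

0.5

Haploid brothers each carry a random half of the queen's diploid genome, so on average they share half: r = 1/2.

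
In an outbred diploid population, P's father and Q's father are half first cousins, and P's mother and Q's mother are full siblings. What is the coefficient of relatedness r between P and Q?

0.140625

Independent pedigree routes through distinct common ancestors add.
P and Q are related in two ways: half second cousins through their fathers (r = 1/64) and first cousins through their mothers (r = 1/8).
r = 1/64 + 1/8 = 9/64 = 0.140625.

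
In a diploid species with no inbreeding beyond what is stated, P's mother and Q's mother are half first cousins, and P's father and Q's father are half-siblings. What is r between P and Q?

Independent pedigree routes through distinct common ancestors add.
P and Q are related in two ways: half second cousins through their mothers (r = 1/64) and half first cousins through their fathers (r = 1/16).
r = 1/64 + 1/16 = 5/64 = 0.078125.

0.078125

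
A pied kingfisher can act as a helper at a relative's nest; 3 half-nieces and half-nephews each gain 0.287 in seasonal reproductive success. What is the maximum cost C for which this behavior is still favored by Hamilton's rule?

0.107625

r to a half-niece or half-nephew = 1/8 (half-aunt/uncle↔niece/nephew: one path of length 3: r = (1/2)^3 = 1/8).
Hamilton's rule: n·r·B > C, so the trait is favored while C < n·r·B = 3·0.125·0.287 = 0.107625.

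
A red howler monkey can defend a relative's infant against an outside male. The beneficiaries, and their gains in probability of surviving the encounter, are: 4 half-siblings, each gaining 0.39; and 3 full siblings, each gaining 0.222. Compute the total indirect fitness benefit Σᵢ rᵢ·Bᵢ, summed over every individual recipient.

0.723

r to a half-sibling = 1/4 (half-sibs share one parent — one path of length 2: r = (1/2)^2 = 1/4).
r to a full sibling = 0.5 (full sibs share both parents — two paths of length 2: r = 2·(1/2)^2 = 1/2).
Summing one r·B term per recipient: 4·0.25·0.39 + 3·0.5·0.222 = 0.723.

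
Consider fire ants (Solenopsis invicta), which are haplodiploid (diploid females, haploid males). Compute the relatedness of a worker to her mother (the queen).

0.5

One meiotic link between diploid queen and diploid daughter: r = 1/2.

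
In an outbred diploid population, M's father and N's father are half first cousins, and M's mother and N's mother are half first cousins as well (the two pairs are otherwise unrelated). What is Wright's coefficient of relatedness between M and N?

Wright's path rule: contributions from independent ancestry routes add.
M and N are related in two ways: half second cousins through their fathers (r = 1/64) and half second cousins through their mothers (r = 1/64).
r = 1/64 + 1/64 = 1/32 = 0.03125.

0.03125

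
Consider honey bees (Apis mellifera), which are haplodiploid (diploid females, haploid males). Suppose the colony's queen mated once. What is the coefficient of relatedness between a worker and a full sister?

0.75

Haplodiploid full sisters inherit their father's entire haploid genome identically (contributing 1/2) and on average half of their mother's contribution (1/2 · 1/2 = 1/4); r = 1/2 + 1/4 = 3/4.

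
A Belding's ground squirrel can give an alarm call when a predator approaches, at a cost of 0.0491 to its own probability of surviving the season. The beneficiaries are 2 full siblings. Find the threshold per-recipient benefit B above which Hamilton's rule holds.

r to a full sibling = 1/2 (full sibs share both parents — two paths of length 2: r = 2·(1/2)^2 = 1/2).
Hamilton's rule with n recipients of equal r: n·r·B > C, so B > C/(n·r) = 0.0491/(2·0.5) = 0.0491.

0.0491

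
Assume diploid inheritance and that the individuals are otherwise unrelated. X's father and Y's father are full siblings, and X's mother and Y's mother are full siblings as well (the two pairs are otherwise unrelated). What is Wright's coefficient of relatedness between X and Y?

Independent pedigree routes through distinct common ancestors add.
X and Y are related in two ways: first cousins through their fathers (r = 1/8) and first cousins through their mothers (r = 1/8) — i.e. double first cousins.
r = 1/8 + 1/8 = 0.25.

0.25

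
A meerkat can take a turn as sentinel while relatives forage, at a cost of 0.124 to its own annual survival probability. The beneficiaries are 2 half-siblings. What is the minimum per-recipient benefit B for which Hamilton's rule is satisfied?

r to a half-sibling = 0.25 (half-sibs share one parent — one path of length 2: r = (1/2)^2 = 1/4).
Hamilton's rule with n recipients of equal r: n·r·B > C, so B > C/(n·r) = 0.124/(2·0.25) = 0.248.

0.248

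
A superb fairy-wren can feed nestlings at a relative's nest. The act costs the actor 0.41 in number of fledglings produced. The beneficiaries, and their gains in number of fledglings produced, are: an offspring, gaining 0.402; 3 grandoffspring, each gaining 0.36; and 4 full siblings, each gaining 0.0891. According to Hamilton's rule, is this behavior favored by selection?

Hamilton's rule: the trait is favored when the sum of r·B over every recipient exceeds the actor's cost C.
r to an offspring = 0.5 (one parent–offspring link: r = (1/2)^1 = 1/2).
r to a grandoffspring = 1/4 (two parent–offspring links: r = (1/2)^2 = 1/4).
r to a full sibling = 1/2 (full sibs share both parents — two paths of length 2: r = 2·(1/2)^2 = 1/2).
Summing one r·B term per recipient: 1·0.5·0.402 + 3·0.25·0.36 + 4·0.5·0.0891 = 0.6492.
0.6492 > 0.41: the indirect benefit exceeds the cost.

Yes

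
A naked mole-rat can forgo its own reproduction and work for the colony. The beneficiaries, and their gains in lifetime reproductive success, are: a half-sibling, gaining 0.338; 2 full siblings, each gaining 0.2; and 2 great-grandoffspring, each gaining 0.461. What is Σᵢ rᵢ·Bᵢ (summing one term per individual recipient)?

r to a half-sibling = 0.25 (half-sibs share one parent — one path of length 2: r = (1/2)^2 = 1/4).
r to a full sibling = 1/2 (full sibs share both parents — two paths of length 2: r = 2·(1/2)^2 = 1/2).
r to a great-grandoffspring = 0.125 (three parent–offspring links: r = (1/2)^3 = 1/8).
Summing one r·B term per recipient: 1·0.25·0.338 + 2·0.5·0.2 + 2·0.125·0.461 = 0.39975.

0.39975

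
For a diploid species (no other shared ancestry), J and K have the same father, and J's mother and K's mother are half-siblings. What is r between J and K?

0.3125

Wright's path rule: contributions from independent ancestry routes add.
J and K are related in two ways: half-sibs through their shared father (r = 1/4) and half first cousins through their mothers (r = 1/16).
r = 1/4 + 1/16 = 0.3125.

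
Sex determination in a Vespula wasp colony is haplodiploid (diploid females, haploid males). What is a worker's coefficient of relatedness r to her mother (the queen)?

One meiotic link between diploid queen and diploid daughter: r = 1/2.

0.5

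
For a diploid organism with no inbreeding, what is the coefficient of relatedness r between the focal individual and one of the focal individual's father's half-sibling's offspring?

Each parent–offspring link contributes a factor of 1/2, and independent paths through distinct common ancestors add.
Half first cousins share one grandparent — one path of length 4: r = (1/2)^4 = 1/16.

0.0625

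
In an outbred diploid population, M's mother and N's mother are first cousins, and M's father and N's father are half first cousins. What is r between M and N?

0.046875

Relatedness sums over independent paths through distinct common ancestors.
M and N are related in two ways: second cousins through their mothers (r = 1/32) and half second cousins through their fathers (r = 1/64).
r = 1/32 + 1/64 = 0.046875.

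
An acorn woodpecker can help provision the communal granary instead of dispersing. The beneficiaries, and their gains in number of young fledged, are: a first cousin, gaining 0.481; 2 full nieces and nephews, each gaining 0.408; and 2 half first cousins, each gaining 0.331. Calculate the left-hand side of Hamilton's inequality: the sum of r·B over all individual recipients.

0.3055

r to a first cousin = 0.125 (first cousins share one grandparent pair — two paths of length 4: r = 2·(1/2)^4 = 1/8).
r to a full niece or nephew = 0.25 (full aunt/uncle↔niece/nephew: two paths of length 3 through the shared grandparent pair: r = 2·(1/2)^3 = 1/4).
r to a half first cousin = 0.0625 (half first cousins share one grandparent — one path of length 4: r = (1/2)^4 = 1/16).
Summing one r·B term per recipient: 1·0.125·0.481 + 2·0.25·0.408 + 2·0.0625·0.331 = 0.3055.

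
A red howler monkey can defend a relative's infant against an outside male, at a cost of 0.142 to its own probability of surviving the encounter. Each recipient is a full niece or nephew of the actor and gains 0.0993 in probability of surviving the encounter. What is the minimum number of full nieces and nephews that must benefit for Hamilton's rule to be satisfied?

6

r to a full niece or nephew = 0.25 (full aunt/uncle↔niece/nephew: two paths of length 3 through the shared grandparent pair: r = 2·(1/2)^3 = 1/4).
Hamilton's rule: n·r·B > C  ⇒  n > C/(r·B) = 0.142/(0.25·0.0993) = 5.72.
The smallest integer exceeding 5.72 is 6.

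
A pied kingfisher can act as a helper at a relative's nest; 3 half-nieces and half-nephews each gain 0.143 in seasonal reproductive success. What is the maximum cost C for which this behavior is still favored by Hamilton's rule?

0.053625

r to a half-niece or half-nephew = 1/8 (half-aunt/uncle↔niece/nephew: one path of length 3: r = (1/2)^3 = 1/8).
Hamilton's rule: n·r·B > C, so the trait is favored while C < n·r·B = 3·0.125·0.143 = 0.053625.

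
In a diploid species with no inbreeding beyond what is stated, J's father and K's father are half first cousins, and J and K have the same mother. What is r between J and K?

0.265625

With two independent routes of shared ancestry, r is the sum of the two contributions.
J and K are related in two ways: half second cousins through their fathers (r = 1/64) and half-sibs through their shared mother (r = 1/4).
r = 1/64 + 1/4 = 0.265625.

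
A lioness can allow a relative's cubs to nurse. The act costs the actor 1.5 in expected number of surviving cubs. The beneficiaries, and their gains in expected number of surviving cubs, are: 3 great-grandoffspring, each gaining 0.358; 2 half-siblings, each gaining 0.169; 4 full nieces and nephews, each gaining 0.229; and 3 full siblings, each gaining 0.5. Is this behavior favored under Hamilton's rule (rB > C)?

No

Hamilton's rule: the trait is favored when the sum of r·B over every recipient exceeds the actor's cost C.
r to a great-grandoffspring = 0.125 (three parent–offspring links: r = (1/2)^3 = 1/8).
r to a half-sibling = 0.25 (half-sibs share one parent — one path of length 2: r = (1/2)^2 = 1/4).
r to a full niece or nephew = 1/4 (full aunt/uncle↔niece/nephew: two paths of length 3 through the shared grandparent pair: r = 2·(1/2)^3 = 1/4).
r to a full sibling = 0.5 (full sibs share both parents — two paths of length 2: r = 2·(1/2)^2 = 1/2).
Summing one r·B term per recipient: 3·0.125·0.358 + 2·0.25·0.169 + 4·0.25·0.229 + 3·0.5·0.5 = 1.19775.
1.19775 < 1.5: the indirect benefit is less than the cost.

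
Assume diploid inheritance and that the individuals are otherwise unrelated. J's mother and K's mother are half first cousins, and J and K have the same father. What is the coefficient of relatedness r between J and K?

0.265625

Independent pedigree routes through distinct common ancestors add.
J and K are related in two ways: half second cousins through their mothers (r = 1/64) and half-sibs through their shared father (r = 1/4).
r = 1/64 + 1/4 = 0.265625.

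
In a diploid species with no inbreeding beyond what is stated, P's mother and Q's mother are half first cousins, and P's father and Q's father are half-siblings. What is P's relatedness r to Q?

Relatedness sums over independent paths through distinct common ancestors.
P and Q are related in two ways: half second cousins through their mothers (r = 1/64) and half first cousins through their fathers (r = 1/16).
r = 1/64 + 1/16 = 0.078125.

0.078125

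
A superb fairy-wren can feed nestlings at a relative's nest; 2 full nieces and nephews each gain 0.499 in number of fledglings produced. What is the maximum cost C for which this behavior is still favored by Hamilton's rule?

0.2495

r to a full niece or nephew = 0.25 (full aunt/uncle↔niece/nephew: two paths of length 3 through the shared grandparent pair: r = 2·(1/2)^3 = 1/4).
Hamilton's rule: n·r·B > C, so the trait is favored while C < n·r·B = 2·0.25·0.499 = 0.2495.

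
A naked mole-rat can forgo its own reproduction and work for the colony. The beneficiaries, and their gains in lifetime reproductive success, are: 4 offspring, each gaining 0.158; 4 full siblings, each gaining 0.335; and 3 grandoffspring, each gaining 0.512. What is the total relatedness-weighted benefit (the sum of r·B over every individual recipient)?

1.37

r to an offspring = 1/2 (one parent–offspring link: r = (1/2)^1 = 1/2).
r to a full sibling = 0.5 (full sibs share both parents — two paths of length 2: r = 2·(1/2)^2 = 1/2).
r to a grandoffspring = 1/4 (two parent–offspring links: r = (1/2)^2 = 1/4).
Summing one r·B term per recipient: 4·0.5·0.158 + 4·0.5·0.335 + 3·0.25·0.512 = 1.37.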